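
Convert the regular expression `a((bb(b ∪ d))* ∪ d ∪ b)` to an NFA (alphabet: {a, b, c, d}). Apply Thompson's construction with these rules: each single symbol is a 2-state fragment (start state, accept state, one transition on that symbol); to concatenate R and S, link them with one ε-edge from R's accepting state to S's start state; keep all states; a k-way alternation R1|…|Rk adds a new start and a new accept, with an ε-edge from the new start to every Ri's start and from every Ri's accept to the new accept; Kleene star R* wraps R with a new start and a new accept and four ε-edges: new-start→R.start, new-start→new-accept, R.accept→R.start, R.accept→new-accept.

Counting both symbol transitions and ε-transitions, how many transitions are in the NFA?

24

Building bottom-up:
Each of the 7 symbol leaves contributes 1 transition (1 symbol, 0 ε).
  b ∪ d = 6 transitions (2 symbol, 4 ε)
  bb(b ∪ d) = 10 transitions (4 symbol, 6 ε)
  (bb(b ∪ d))* = 14 transitions (4 symbol, 10 ε)
  (bb(b ∪ d))* ∪ d ∪ b = 22 transitions (6 symbol, 16 ε)
  a((bb(b ∪ d))* ∪ d ∪ b) = 24 transitions (7 symbol, 17 ε)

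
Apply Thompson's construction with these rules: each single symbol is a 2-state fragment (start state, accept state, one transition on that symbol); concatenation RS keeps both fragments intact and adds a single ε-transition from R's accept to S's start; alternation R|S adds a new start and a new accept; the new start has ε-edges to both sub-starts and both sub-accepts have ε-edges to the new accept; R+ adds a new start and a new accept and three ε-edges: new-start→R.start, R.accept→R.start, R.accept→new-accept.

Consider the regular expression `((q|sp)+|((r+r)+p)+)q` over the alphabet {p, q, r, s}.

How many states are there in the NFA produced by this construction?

Per subexpression:
Each of the 7 symbol leaves contributes a 2-state fragment.
  sp : 4 states
  q|sp : 8 states
  (q|sp)+ : 10 states
  r+ : 4 states
  r+r : 6 states
  (r+r)+ : 8 states
  (r+r)+p : 10 states
  ((r+r)+p)+ : 12 states
  (q|sp)+|((r+r)+p)+ : 24 states
  ((q|sp)+|((r+r)+p)+)q : 26 states

26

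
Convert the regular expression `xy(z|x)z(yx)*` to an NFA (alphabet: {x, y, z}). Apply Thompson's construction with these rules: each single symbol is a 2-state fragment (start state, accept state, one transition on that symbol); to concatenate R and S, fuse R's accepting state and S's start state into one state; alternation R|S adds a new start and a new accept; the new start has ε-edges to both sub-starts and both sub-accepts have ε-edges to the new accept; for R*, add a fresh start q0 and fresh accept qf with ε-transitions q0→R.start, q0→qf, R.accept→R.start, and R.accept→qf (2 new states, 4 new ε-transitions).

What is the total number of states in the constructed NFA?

13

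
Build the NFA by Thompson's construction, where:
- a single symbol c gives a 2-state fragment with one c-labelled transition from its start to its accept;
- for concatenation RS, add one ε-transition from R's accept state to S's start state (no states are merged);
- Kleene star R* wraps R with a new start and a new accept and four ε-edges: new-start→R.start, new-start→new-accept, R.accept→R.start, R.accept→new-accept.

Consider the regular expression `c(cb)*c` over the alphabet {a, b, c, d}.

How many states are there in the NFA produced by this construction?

10

Recursing over subexpressions:
Each of the 4 symbol leaves contributes a 2-state fragment.
  cb → 4 states
  (cb)* → 6 states
  c(cb)*c → 10 states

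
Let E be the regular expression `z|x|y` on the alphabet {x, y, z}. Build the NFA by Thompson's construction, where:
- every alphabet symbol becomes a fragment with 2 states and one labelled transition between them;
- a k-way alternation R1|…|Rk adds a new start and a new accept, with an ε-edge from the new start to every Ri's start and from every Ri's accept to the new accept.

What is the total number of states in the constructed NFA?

8

Bottom-up over the parse tree:
Each of the 3 symbol leaves contributes a 2-state fragment.
  z|x|y : 8 states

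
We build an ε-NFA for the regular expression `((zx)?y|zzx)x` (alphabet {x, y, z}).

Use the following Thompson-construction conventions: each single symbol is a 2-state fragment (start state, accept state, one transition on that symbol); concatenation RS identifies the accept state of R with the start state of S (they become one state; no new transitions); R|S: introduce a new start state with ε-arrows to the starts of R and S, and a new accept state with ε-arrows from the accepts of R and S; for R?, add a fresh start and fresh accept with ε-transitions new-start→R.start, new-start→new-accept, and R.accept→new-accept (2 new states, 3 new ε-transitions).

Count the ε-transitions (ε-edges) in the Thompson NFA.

7

Per subexpression:
Each of the 7 symbol leaves contributes 0 ε-transitions.
  zx = 0 ε-transitions
  (zx)? = 3 ε-transitions
  (zx)?y = 3 ε-transitions
  zzx = 0 ε-transitions
  (zx)?y|zzx = 7 ε-transitions
  ((zx)?y|zzx)x = 7 ε-transitions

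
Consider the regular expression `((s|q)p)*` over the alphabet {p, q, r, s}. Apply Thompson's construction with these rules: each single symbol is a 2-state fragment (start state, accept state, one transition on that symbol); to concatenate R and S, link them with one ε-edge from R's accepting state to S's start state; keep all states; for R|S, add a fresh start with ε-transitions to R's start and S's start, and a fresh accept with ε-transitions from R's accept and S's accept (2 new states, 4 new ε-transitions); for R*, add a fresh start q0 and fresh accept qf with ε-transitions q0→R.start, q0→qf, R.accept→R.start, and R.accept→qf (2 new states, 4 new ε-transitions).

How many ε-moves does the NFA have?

9

Recursing over subexpressions:
Each of the 3 symbol leaves contributes 0 ε-transitions.
  s|q : 4 ε-transitions
  (s|q)p : 5 ε-transitions
  ((s|q)p)* : 9 ε-transitions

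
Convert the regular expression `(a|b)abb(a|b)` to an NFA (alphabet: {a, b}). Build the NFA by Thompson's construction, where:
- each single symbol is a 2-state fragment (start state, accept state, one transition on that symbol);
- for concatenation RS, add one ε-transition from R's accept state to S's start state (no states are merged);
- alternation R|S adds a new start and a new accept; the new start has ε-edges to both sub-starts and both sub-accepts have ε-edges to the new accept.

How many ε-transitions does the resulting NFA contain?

12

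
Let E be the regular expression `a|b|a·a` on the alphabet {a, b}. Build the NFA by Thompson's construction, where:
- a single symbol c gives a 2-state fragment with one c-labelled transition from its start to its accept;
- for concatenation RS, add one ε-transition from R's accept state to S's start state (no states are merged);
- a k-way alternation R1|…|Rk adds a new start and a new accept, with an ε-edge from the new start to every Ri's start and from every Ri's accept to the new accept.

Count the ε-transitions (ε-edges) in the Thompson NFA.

Bottom-up over the parse tree:
Each of the 4 symbol leaves contributes 0 ε-transitions.
  a·a : 1 ε-transition
  a|b|a·a : 7 ε-transitions

7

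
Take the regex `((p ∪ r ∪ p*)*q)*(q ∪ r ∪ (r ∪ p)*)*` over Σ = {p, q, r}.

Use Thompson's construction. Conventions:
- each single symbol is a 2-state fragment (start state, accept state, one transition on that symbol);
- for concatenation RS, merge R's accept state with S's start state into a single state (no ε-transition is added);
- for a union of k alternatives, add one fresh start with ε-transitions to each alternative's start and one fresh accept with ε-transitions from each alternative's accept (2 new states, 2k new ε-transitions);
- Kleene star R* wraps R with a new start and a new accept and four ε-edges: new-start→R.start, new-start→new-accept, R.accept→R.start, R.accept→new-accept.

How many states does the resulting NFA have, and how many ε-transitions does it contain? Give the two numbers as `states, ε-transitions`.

30, 36

Bottom-up over the parse tree:
Each of the 8 symbol leaves contributes 2 states and 0 ε-transitions.
  p* → 4 states, 4 ε-transitions
  p ∪ r ∪ p* → 10 states, 10 ε-transitions
  (p ∪ r ∪ p*)* → 12 states, 14 ε-transitions
  (p ∪ r ∪ p*)*q → 13 states, 14 ε-transitions
  ((p ∪ r ∪ p*)*q)* → 15 states, 18 ε-transitions
  r ∪ p → 6 states, 4 ε-transitions
  (r ∪ p)* → 8 states, 8 ε-transitions
  q ∪ r ∪ (r ∪ p)* → 14 states, 14 ε-transitions
  (q ∪ r ∪ (r ∪ p)*)* → 16 states, 18 ε-transitions
  ((p ∪ r ∪ p*)*q)*(q ∪ r ∪ (r ∪ p)*)* → 30 states, 36 ε-transitions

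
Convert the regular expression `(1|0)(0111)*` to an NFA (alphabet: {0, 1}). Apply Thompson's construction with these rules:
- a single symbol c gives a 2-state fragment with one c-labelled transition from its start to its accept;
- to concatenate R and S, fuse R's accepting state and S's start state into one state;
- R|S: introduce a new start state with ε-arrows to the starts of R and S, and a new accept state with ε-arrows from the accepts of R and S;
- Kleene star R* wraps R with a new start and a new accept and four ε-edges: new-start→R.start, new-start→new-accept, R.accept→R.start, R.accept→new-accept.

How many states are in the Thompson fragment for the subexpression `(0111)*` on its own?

7

Fragment for `(0111)*`:
Each of the 4 symbol leaves contributes a 2-state fragment.
  0111 → 5 states
  (0111)* → 7 states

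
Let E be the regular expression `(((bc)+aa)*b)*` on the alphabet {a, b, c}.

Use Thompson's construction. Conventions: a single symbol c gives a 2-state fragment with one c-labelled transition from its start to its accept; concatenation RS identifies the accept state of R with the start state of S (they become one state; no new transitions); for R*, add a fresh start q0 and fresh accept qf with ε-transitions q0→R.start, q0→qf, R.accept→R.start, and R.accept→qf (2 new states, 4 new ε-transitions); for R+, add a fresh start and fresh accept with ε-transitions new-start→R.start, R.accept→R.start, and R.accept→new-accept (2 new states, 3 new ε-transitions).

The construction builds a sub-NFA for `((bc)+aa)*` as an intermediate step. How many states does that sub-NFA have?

9

Fragment for `((bc)+aa)*`:
Each of the 4 symbol leaves contributes a 2-state fragment.
  bc : 3 states
  (bc)+ : 5 states
  (bc)+aa : 7 states
  ((bc)+aa)* : 9 states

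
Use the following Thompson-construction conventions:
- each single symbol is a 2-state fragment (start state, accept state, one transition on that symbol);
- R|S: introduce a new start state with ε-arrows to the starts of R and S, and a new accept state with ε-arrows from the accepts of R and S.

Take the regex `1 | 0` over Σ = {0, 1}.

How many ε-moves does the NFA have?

4

Per subexpression:
Each of the 2 symbol leaves contributes 0 ε-transitions.
  1 | 0 = 4 ε-transitions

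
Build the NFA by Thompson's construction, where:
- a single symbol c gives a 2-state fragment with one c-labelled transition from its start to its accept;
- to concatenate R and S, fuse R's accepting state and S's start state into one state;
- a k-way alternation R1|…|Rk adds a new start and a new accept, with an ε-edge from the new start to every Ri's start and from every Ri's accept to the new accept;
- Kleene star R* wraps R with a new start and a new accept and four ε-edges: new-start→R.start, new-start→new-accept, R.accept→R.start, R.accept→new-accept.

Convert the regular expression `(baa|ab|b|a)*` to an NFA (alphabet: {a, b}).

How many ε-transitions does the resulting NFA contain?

12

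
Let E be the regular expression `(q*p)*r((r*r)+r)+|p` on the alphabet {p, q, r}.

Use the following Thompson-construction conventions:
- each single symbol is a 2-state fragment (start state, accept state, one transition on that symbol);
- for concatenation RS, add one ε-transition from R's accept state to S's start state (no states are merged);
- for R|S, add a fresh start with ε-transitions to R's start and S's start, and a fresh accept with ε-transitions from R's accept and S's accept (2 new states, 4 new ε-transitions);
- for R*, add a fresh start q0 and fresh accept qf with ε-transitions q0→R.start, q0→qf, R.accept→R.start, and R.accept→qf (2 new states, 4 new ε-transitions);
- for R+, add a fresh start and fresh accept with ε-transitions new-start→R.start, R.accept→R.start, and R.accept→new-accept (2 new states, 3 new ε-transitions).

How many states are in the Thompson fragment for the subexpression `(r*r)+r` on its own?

10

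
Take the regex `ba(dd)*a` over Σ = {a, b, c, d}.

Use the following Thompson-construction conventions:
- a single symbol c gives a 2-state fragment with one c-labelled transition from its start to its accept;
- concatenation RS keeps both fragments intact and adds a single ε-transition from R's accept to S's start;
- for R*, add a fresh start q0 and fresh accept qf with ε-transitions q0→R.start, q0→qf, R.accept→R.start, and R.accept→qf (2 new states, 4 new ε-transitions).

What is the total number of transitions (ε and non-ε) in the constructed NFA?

13

Building bottom-up:
Each of the 5 symbol leaves contributes 1 transition (1 symbol, 0 ε).
  dd — 3 transitions (2 symbol, 1 ε)
  (dd)* — 7 transitions (2 symbol, 5 ε)
  ba(dd)*a — 13 transitions (5 symbol, 8 ε)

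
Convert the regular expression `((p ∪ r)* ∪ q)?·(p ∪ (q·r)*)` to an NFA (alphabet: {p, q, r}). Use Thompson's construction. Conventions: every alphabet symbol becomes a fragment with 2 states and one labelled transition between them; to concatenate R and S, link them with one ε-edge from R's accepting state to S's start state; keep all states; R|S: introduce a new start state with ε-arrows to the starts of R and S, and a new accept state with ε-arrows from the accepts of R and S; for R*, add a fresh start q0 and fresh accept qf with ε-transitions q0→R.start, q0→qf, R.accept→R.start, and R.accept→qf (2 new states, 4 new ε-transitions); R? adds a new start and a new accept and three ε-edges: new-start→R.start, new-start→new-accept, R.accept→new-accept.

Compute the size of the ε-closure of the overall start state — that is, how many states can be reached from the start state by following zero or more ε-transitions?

16

Compute the ε-closure size of each fragment's start state recursively; a symbol fragment's start has no outgoing ε-edge, so its closure is just itself (size 1).
  p ∪ r — new start ε-reaches every alternative's start; none of them accept ε, so the new accept is not reached: C = 1 + 1 + 1 = 3
  (p ∪ r)* — new start has ε-edges to the inner start and to the new accept, so C = 2 + 3 = 5
  (p ∪ r)* ∪ q — C = 1 (new start) + (5 + 1) + 1 (new accept, since some branch ε-reaches its own accept) = 8
  ((p ∪ r)* ∪ q)? — C = 1 (new start) + 8 (body) + 1 (new accept, via ε) = 10
  q·r — C equals the left operand's closure size = 1 (its accept is not ε-reachable, so the closure stops there)
  (q·r)* — new start has ε-edges to the inner start and to the new accept, so C = 2 + 1 = 3
  p ∪ (q·r)* — new start ε-reaches every alternative's start; at least one alternative accepts ε, so the union's new accept is reached too: C = 1 + 1 + 3 + 1 = 6
  ((p ∪ r)* ∪ q)?·(p ∪ (q·r)*) — the left operand accepts ε, so the closure extends into the next operand (via the concat ε-link); C = 10 + 6 = 16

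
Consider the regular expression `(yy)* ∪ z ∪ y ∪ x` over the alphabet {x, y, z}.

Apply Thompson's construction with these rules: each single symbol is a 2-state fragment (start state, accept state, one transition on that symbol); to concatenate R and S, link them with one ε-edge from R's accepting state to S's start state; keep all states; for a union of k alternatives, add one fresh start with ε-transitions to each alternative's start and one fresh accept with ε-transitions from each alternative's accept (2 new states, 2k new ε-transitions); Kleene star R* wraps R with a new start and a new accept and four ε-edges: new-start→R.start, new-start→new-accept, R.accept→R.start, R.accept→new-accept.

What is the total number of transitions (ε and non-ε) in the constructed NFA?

18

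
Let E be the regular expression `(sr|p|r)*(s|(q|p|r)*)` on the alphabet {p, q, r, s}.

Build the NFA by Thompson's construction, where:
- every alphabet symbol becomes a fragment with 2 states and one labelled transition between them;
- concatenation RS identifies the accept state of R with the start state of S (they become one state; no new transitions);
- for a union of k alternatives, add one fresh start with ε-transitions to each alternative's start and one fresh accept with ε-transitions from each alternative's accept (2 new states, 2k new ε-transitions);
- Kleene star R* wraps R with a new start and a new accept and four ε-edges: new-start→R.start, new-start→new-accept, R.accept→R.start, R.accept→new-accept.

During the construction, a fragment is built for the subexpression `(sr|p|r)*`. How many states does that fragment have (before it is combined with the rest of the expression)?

Fragment for `(sr|p|r)*`:
Each of the 4 symbol leaves contributes a 2-state fragment.
  sr → 3 states
  sr|p|r → 9 states
  (sr|p|r)* → 11 states

11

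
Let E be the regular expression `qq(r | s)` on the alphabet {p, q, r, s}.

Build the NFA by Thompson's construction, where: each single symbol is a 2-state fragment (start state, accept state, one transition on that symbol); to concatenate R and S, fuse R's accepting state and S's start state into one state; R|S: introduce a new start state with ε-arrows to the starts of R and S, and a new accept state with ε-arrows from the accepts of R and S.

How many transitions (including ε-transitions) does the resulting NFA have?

8

Building bottom-up:
Each of the 4 symbol leaves contributes 1 transition (1 symbol, 0 ε).
  r | s — 6 transitions (2 symbol, 4 ε)
  qq(r | s) — 8 transitions (4 symbol, 4 ε)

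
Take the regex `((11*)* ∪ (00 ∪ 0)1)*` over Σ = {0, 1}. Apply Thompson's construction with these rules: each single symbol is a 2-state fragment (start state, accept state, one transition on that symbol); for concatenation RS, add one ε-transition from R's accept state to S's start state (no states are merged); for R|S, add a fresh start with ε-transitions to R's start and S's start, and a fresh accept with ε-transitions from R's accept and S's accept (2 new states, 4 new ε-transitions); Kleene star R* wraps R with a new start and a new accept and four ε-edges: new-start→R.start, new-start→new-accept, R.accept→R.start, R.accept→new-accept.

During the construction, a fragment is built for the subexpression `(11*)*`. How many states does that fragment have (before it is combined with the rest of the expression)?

8

Fragment for `(11*)*`:
Each of the 2 symbol leaves contributes a 2-state fragment.
  1* — 4 states
  11* — 6 states
  (11*)* — 8 states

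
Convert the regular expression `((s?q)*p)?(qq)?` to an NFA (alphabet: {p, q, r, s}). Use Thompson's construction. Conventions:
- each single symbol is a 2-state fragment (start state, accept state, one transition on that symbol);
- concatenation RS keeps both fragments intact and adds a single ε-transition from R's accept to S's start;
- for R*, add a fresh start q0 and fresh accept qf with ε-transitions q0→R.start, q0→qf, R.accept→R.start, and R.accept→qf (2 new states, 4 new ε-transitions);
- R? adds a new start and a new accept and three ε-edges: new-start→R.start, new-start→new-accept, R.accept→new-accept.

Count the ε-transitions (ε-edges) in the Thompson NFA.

Bottom-up over the parse tree:
Each of the 5 symbol leaves contributes 0 ε-transitions.
  s? = 3 ε-transitions
  s?q = 4 ε-transitions
  (s?q)* = 8 ε-transitions
  (s?q)*p = 9 ε-transitions
  ((s?q)*p)? = 12 ε-transitions
  qq = 1 ε-transition
  (qq)? = 4 ε-transitions
  ((s?q)*p)?(qq)? = 17 ε-transitions

17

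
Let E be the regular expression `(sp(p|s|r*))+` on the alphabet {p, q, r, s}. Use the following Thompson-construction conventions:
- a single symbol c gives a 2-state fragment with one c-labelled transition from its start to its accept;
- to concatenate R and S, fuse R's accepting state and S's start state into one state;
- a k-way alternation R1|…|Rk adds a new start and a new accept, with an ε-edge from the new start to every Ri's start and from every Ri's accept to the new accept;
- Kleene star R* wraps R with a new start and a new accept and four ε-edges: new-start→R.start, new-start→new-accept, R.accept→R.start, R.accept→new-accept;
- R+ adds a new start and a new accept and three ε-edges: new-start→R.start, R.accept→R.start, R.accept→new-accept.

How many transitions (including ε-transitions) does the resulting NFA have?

18

By structural recursion:
Each of the 5 symbol leaves contributes 1 transition (1 symbol, 0 ε).
  r* = 5 transitions (1 symbol, 4 ε)
  p|s|r* = 13 transitions (3 symbol, 10 ε)
  sp(p|s|r*) = 15 transitions (5 symbol, 10 ε)
  (sp(p|s|r*))+ = 18 transitions (5 symbol, 13 ε)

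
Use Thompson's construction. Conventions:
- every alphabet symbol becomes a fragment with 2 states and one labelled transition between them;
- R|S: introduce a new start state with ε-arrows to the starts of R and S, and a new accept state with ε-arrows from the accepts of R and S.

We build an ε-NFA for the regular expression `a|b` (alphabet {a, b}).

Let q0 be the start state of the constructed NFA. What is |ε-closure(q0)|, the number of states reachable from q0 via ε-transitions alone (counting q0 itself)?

3

Work bottom-up. For each fragment F, track |ε-closure(F.start)| and whether F's accept lies in that closure (i.e. whether F accepts ε). A single-symbol fragment has closure size 1 and does not accept ε.
  a|b — |closure| = 1 + 1 + 1 = 3 (the new accept is not ε-reachable since no branch accepts ε)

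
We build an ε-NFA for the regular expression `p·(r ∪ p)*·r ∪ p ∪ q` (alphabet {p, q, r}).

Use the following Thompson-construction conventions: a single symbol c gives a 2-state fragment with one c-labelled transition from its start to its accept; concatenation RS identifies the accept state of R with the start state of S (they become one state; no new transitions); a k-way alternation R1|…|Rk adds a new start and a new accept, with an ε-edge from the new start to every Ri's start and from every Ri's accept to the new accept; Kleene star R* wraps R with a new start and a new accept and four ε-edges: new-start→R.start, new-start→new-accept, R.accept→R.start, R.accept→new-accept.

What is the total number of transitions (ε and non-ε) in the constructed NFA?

20

Recursing over subexpressions:
Each of the 6 symbol leaves contributes 1 transition (1 symbol, 0 ε).
  r ∪ p = 6 transitions (2 symbol, 4 ε)
  (r ∪ p)* = 10 transitions (2 symbol, 8 ε)
  p·(r ∪ p)*·r = 12 transitions (4 symbol, 8 ε)
  p·(r ∪ p)*·r ∪ p ∪ q = 20 transitions (6 symbol, 14 ε)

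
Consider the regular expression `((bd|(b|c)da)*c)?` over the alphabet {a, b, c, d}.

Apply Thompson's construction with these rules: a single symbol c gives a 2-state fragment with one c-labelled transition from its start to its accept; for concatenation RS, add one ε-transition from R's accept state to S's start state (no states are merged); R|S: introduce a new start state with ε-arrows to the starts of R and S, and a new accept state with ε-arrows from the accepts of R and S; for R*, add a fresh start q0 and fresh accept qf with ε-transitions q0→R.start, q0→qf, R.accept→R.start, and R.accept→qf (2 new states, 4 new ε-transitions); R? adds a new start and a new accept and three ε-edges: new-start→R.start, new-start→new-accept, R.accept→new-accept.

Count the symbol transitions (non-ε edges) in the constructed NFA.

Bottom-up over the parse tree:
Each of the 7 symbol leaves contributes exactly 1 symbol transition.
  bd → 2 symbol transitions
  b|c → 2 symbol transitions
  (b|c)da → 4 symbol transitions
  bd|(b|c)da → 6 symbol transitions
  (bd|(b|c)da)* → 6 symbol transitions
  (bd|(b|c)da)*c → 7 symbol transitions
  ((bd|(b|c)da)*c)? → 7 symbol transitions

7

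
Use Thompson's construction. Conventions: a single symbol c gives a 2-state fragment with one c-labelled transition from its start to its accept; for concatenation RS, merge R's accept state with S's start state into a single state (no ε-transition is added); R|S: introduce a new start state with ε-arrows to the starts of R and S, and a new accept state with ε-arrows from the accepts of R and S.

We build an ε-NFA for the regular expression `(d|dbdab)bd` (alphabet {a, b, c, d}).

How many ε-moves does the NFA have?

By structural recursion:
Each of the 8 symbol leaves contributes 0 ε-transitions.
  dbdab : 0 ε-transitions
  d|dbdab : 4 ε-transitions
  (d|dbdab)bd : 4 ε-transitions

4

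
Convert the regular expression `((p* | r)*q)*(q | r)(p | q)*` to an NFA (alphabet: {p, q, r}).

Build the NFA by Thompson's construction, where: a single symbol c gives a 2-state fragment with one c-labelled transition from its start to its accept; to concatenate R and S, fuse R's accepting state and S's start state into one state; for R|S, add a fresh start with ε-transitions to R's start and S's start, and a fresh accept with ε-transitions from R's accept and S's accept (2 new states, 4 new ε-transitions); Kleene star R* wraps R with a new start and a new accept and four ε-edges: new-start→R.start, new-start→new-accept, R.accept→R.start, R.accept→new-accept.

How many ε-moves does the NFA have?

Building bottom-up:
Each of the 7 symbol leaves contributes 0 ε-transitions.
  p* — 4 ε-transitions
  p* | r — 8 ε-transitions
  (p* | r)* — 12 ε-transitions
  (p* | r)*q — 12 ε-transitions
  ((p* | r)*q)* — 16 ε-transitions
  q | r — 4 ε-transitions
  p | q — 4 ε-transitions
  (p | q)* — 8 ε-transitions
  ((p* | r)*q)*(q | r)(p | q)* — 28 ε-transitions

28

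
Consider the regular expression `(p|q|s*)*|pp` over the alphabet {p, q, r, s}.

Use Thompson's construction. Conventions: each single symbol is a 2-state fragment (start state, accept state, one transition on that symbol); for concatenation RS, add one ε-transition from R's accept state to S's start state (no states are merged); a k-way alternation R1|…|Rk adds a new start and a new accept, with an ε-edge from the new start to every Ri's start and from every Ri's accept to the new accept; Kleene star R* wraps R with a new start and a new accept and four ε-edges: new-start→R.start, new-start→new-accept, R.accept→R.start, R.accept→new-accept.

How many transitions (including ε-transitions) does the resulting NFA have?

Recursing over subexpressions:
Each of the 5 symbol leaves contributes 1 transition (1 symbol, 0 ε).
  s* = 5 transitions (1 symbol, 4 ε)
  p|q|s* = 13 transitions (3 symbol, 10 ε)
  (p|q|s*)* = 17 transitions (3 symbol, 14 ε)
  pp = 3 transitions (2 symbol, 1 ε)
  (p|q|s*)*|pp = 24 transitions (5 symbol, 19 ε)

24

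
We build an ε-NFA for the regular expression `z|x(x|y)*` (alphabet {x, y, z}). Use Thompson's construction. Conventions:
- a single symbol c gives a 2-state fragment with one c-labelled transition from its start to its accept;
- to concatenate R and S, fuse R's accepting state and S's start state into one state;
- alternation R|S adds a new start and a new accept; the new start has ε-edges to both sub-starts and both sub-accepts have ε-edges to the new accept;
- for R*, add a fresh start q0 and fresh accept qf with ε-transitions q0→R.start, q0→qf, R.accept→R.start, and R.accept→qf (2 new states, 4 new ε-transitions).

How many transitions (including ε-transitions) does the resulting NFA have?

Bottom-up over the parse tree:
Each of the 4 symbol leaves contributes 1 transition (1 symbol, 0 ε).
  x|y : 6 transitions (2 symbol, 4 ε)
  (x|y)* : 10 transitions (2 symbol, 8 ε)
  x(x|y)* : 11 transitions (3 symbol, 8 ε)
  z|x(x|y)* : 16 transitions (4 symbol, 12 ε)

16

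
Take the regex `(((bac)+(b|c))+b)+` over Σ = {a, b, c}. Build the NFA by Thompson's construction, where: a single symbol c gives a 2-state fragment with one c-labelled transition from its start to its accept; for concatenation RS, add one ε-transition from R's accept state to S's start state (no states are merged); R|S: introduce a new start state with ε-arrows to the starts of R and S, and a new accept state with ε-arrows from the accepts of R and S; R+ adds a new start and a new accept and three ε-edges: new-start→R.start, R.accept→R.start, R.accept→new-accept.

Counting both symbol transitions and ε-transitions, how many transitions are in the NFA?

23

Building bottom-up:
Each of the 6 symbol leaves contributes 1 transition (1 symbol, 0 ε).
  bac — 5 transitions (3 symbol, 2 ε)
  (bac)+ — 8 transitions (3 symbol, 5 ε)
  b|c — 6 transitions (2 symbol, 4 ε)
  (bac)+(b|c) — 15 transitions (5 symbol, 10 ε)
  ((bac)+(b|c))+ — 18 transitions (5 symbol, 13 ε)
  ((bac)+(b|c))+b — 20 transitions (6 symbol, 14 ε)
  (((bac)+(b|c))+b)+ — 23 transitions (6 symbol, 17 ε)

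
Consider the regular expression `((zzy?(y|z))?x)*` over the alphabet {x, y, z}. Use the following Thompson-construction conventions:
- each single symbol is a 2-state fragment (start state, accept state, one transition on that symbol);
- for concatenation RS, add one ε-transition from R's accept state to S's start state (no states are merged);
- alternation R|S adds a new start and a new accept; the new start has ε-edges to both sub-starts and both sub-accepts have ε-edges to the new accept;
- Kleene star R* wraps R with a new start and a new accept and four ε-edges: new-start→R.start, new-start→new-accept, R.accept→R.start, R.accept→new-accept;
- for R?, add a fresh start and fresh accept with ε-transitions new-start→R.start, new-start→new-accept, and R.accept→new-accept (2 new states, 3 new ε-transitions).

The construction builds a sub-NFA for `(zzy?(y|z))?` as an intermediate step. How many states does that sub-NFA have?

Fragment for `(zzy?(y|z))?`:
Each of the 5 symbol leaves contributes a 2-state fragment.
  y? = 4 states
  y|z = 6 states
  zzy?(y|z) = 14 states
  (zzy?(y|z))? = 16 states

16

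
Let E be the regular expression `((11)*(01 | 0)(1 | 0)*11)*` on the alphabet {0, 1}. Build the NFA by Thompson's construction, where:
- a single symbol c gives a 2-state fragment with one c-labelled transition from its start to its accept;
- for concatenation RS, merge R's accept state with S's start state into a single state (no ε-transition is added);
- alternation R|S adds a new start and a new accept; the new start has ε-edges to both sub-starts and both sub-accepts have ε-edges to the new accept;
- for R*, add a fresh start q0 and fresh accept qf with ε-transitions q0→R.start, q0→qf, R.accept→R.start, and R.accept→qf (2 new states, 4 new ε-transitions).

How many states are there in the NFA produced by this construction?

Bottom-up over the parse tree:
Each of the 9 symbol leaves contributes a 2-state fragment.
  11 — 3 states
  (11)* — 5 states
  01 — 3 states
  01 | 0 — 7 states
  1 | 0 — 6 states
  (1 | 0)* — 8 states
  (11)*(01 | 0)(1 | 0)*11 — 20 states
  ((11)*(01 | 0)(1 | 0)*11)* — 22 states

22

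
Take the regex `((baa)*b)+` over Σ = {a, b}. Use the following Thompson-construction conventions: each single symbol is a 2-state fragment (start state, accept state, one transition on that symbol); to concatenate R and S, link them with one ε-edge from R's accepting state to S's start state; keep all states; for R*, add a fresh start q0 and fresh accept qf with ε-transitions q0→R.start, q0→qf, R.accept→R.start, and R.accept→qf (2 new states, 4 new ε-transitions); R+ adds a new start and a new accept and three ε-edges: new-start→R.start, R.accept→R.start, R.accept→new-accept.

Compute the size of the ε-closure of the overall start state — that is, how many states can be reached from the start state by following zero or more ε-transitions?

5

Let C(F) = |ε-closure(F.start)| within fragment F, and note whether F accepts ε. Symbol fragments have C = 1 and do not accept ε. Then:
  baa — |closure| equals the left operand's closure size = 1 (its accept is not ε-reachable, so the closure stops there)
  (baa)* — new start has ε-edges to the inner start and to the new accept, so |closure| = 2 + 1 = 3
  (baa)*b — the left operand accepts ε, so the closure extends into the next operand (via the concat ε-link); |closure| = 3 + 1 = 4
  ((baa)*b)+ — |closure| = 1 + 4 = 5 (the body doesn't accept ε, so the new accept is not reached)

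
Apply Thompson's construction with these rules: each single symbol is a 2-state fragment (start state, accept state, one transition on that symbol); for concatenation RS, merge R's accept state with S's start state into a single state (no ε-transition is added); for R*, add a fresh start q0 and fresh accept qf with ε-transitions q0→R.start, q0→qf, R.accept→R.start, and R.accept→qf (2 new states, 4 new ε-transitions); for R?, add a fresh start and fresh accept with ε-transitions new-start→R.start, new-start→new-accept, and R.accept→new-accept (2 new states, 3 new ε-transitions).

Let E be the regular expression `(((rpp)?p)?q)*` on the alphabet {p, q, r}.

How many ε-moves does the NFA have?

10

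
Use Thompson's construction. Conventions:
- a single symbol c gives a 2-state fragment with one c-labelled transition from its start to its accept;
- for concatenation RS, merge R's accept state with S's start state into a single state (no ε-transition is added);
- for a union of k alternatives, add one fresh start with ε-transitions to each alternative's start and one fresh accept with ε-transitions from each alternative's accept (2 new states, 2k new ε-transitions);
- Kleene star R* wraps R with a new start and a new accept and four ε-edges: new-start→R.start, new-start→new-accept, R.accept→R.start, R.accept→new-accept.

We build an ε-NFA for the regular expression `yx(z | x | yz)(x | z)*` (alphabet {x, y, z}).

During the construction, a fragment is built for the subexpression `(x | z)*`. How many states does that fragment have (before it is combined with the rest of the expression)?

8

Fragment for `(x | z)*`:
Each of the 2 symbol leaves contributes a 2-state fragment.
  x | z — 6 states
  (x | z)* — 8 states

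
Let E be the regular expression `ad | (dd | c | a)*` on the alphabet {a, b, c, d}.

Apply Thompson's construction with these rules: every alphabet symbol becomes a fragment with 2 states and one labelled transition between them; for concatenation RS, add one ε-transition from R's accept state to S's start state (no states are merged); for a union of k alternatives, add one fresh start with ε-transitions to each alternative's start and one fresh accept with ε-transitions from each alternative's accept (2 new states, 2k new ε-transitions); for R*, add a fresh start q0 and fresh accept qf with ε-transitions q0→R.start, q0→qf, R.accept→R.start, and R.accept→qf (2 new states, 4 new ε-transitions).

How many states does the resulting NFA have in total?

Bottom-up over the parse tree:
Each of the 6 symbol leaves contributes a 2-state fragment.
  ad → 4 states
  dd → 4 states
  dd | c | a → 10 states
  (dd | c | a)* → 12 states
  ad | (dd | c | a)* → 18 states

18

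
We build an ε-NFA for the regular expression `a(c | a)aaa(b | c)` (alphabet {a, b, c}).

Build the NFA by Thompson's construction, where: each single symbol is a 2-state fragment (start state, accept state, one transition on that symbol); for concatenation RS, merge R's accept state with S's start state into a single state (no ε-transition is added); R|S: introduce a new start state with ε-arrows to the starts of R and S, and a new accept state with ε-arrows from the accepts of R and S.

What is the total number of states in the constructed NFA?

15

Building bottom-up:
Each of the 8 symbol leaves contributes a 2-state fragment.
  c | a → 6 states
  b | c → 6 states
  a(c | a)aaa(b | c) → 15 states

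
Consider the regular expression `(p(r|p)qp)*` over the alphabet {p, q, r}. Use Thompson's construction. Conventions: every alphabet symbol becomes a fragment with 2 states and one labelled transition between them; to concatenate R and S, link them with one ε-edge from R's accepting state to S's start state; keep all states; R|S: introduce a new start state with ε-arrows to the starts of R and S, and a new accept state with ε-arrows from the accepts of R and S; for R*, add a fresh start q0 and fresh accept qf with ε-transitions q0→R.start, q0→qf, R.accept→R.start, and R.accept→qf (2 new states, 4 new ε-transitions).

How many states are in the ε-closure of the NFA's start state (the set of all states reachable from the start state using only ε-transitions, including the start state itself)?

3

Work bottom-up. For each fragment F, track |ε-closure(F.start)| and whether F's accept lies in that closure (i.e. whether F accepts ε). A single-symbol fragment has closure size 1 and does not accept ε.
  r|p → new start ε-reaches every alternative's start; none of them accept ε, so the new accept is not reached: |closure| = 1 + 1 + 1 = 3
  p(r|p)qp → same as the first factor's closure: |closure| = 1
  (p(r|p)qp)* → |closure| = 1 (new start) + 1 (body) + 1 (new accept) = 3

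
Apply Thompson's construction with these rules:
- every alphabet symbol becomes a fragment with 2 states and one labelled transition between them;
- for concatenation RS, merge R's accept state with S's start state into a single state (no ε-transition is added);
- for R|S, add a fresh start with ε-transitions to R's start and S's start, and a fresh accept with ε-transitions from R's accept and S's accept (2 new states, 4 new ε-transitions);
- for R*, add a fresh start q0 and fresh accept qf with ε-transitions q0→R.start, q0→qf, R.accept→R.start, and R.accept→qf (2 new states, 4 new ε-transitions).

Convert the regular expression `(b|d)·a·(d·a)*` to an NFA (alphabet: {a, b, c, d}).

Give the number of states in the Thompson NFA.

11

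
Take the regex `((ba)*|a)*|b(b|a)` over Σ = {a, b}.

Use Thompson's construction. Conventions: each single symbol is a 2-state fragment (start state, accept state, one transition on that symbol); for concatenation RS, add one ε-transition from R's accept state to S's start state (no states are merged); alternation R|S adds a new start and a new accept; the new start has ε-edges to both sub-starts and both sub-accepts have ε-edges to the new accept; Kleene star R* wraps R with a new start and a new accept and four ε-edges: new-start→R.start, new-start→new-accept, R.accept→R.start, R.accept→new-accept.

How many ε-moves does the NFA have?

Building bottom-up:
Each of the 6 symbol leaves contributes 0 ε-transitions.
  ba : 1 ε-transition
  (ba)* : 5 ε-transitions
  (ba)*|a : 9 ε-transitions
  ((ba)*|a)* : 13 ε-transitions
  b|a : 4 ε-transitions
  b(b|a) : 5 ε-transitions
  ((ba)*|a)*|b(b|a) : 22 ε-transitions

22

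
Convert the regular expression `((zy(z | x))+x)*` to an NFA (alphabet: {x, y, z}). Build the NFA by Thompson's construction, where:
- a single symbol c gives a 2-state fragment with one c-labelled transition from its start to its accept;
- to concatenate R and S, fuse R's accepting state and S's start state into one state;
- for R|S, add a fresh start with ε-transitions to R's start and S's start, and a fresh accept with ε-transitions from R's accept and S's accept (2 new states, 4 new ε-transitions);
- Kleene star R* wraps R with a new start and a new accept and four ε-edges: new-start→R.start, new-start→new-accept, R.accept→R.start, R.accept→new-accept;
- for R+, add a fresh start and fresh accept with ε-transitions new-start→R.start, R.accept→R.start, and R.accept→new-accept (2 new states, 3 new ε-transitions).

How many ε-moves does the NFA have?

11

Building bottom-up:
Each of the 5 symbol leaves contributes 0 ε-transitions.
  z | x — 4 ε-transitions
  zy(z | x) — 4 ε-transitions
  (zy(z | x))+ — 7 ε-transitions
  (zy(z | x))+x — 7 ε-transitions
  ((zy(z | x))+x)* — 11 ε-transitions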